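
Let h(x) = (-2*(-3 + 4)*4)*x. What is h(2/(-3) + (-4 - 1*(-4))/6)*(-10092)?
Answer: -53824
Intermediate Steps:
h(x) = -8*x (h(x) = (-2*4)*x = -8*x)
h(2/(-3) + (-4 - 1*(-4))/6)*(-10092) = -8*(2/(-3) + (-4 - 1*(-4))/6)*(-10092) = -8*(2*(-⅓) + (-4 + 4)*(⅙))*(-10092) = -8*(-⅔ + 0*(⅙))*(-10092) = -8*(-⅔ + 0)*(-10092) = -8*(-⅔)*(-10092) = (16/3)*(-10092) = -53824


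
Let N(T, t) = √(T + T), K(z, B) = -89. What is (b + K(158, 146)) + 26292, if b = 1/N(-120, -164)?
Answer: 26203 - I*√15/60 ≈ 26203.0 - 0.06455*I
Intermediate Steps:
N(T, t) = √2*√T (N(T, t) = √(2*T) = √2*√T)
b = -I*√15/60 (b = 1/(√2*√(-120)) = 1/(√2*(2*I*√30)) = 1/(4*I*√15) = -I*√15/60 ≈ -0.06455*I)
(b + K(158, 146)) + 26292 = (-I*√15/60 - 89) + 26292 = (-89 - I*√15/60) + 26292 = 26203 - I*√15/60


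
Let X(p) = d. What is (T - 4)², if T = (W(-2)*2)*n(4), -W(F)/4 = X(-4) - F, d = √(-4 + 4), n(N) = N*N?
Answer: 67600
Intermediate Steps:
n(N) = N²
d = 0 (d = √0 = 0)
X(p) = 0
W(F) = 4*F (W(F) = -4*(0 - F) = -(-4)*F = 4*F)
T = -256 (T = ((4*(-2))*2)*4² = -8*2*16 = -16*16 = -256)
(T - 4)² = (-256 - 4)² = (-260)² = 67600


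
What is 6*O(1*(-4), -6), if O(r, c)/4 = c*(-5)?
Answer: 720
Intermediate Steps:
O(r, c) = -20*c (O(r, c) = 4*(c*(-5)) = 4*(-5*c) = -20*c)
6*O(1*(-4), -6) = 6*(-20*(-6)) = 6*120 = 720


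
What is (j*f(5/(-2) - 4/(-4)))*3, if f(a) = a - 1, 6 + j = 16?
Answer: -75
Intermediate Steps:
j = 10 (j = -6 + 16 = 10)
f(a) = -1 + a
(j*f(5/(-2) - 4/(-4)))*3 = (10*(-1 + (5/(-2) - 4/(-4))))*3 = (10*(-1 + (5*(-1/2) - 4*(-1/4))))*3 = (10*(-1 + (-5/2 + 1)))*3 = (10*(-1 - 3/2))*3 = (10*(-5/2))*3 = -25*3 = -75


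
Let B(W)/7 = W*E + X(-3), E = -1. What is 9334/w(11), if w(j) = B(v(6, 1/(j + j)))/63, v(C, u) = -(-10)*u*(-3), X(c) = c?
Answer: -51337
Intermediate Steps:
v(C, u) = -30*u (v(C, u) = (10*u)*(-3) = -30*u)
B(W) = -21 - 7*W (B(W) = 7*(W*(-1) - 3) = 7*(-W - 3) = 7*(-3 - W) = -21 - 7*W)
w(j) = -⅓ + 5/(3*j) (w(j) = (-21 - (-210)/(j + j))/63 = (-21 - (-210)/(2*j))*(1/63) = (-21 - (-210)*1/(2*j))*(1/63) = (-21 - (-105)/j)*(1/63) = (-21 + 105/j)*(1/63) = -⅓ + 5/(3*j))
9334/w(11) = 9334/(((⅓)*(5 - 1*11)/11)) = 9334/(((⅓)*(1/11)*(5 - 11))) = 9334/(((⅓)*(1/11)*(-6))) = 9334/(-2/11) = 9334*(-11/2) = -51337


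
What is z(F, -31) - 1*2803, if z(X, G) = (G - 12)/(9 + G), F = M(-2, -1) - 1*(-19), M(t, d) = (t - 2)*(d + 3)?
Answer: -61623/22 ≈ -2801.0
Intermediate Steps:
M(t, d) = (-2 + t)*(3 + d)
F = 11 (F = (-6 - 2*(-1) + 3*(-2) - 1*(-2)) - 1*(-19) = (-6 + 2 - 6 + 2) + 19 = -8 + 19 = 11)
z(X, G) = (-12 + G)/(9 + G)
z(F, -31) - 1*2803 = (-12 - 31)/(9 - 31) - 1*2803 = -43/(-22) - 2803 = -1/22*(-43) - 2803 = 43/22 - 2803 = -61623/22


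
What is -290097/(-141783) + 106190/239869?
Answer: 4030534003/1619492687 ≈ 2.4888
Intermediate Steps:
-290097/(-141783) + 106190/239869 = -290097*(-1/141783) + 106190*(1/239869) = 96699/47261 + 15170/34267 = 4030534003/1619492687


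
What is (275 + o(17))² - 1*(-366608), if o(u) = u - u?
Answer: 442233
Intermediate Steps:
o(u) = 0
(275 + o(17))² - 1*(-366608) = (275 + 0)² - 1*(-366608) = 275² + 366608 = 75625 + 366608 = 442233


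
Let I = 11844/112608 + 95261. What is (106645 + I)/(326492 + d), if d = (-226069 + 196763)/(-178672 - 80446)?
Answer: 3557590419001/5752798868616 ≈ 0.61841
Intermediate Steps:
d = 14653/129559 (d = -29306/(-259118) = -29306*(-1/259118) = 14653/129559 ≈ 0.11310)
I = 297976737/3128 (I = 11844*(1/112608) + 95261 = 329/3128 + 95261 = 297976737/3128 ≈ 95261.)
(106645 + I)/(326492 + d) = (106645 + 297976737/3128)/(326492 + 14653/129559) = 631562297/(3128*(42299991681/129559)) = (631562297/3128)*(129559/42299991681) = 3557590419001/5752798868616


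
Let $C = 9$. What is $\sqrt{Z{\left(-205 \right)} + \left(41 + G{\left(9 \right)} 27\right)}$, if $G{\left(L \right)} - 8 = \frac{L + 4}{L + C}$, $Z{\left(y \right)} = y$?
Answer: $\frac{\sqrt{286}}{2} \approx 8.4558$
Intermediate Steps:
$G{\left(L \right)} = 8 + \frac{4 + L}{9 + L}$ ($G{\left(L \right)} = 8 + \frac{L + 4}{L + 9} = 8 + \frac{4 + L}{9 + L}$)
$\sqrt{Z{\left(-205 \right)} + \left(41 + G{\left(9 \right)} 27\right)} = \sqrt{-205 + \left(41 + \frac{76 + 9 \cdot 9}{9 + 9} \cdot 27\right)} = \sqrt{-205 + \left(41 + \frac{76 + 81}{18} \cdot 27\right)} = \sqrt{-205 + \left(41 + \frac{1}{18} \cdot 157 \cdot 27\right)} = \sqrt{-205 + \left(41 + \frac{157}{18} \cdot 27\right)} = \sqrt{-205 + \left(41 + \frac{471}{2}\right)} = \sqrt{-205 + \frac{553}{2}} = \sqrt{\frac{143}{2}} = \frac{\sqrt{286}}{2}$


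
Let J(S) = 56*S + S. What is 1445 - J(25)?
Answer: 20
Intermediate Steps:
J(S) = 57*S
1445 - J(25) = 1445 - 57*25 = 1445 - 1*1425 = 1445 - 1425 = 20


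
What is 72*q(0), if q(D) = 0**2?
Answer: 0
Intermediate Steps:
q(D) = 0
72*q(0) = 72*0 = 0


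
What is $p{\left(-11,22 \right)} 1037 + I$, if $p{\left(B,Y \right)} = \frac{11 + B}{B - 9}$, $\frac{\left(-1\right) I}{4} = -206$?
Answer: $824$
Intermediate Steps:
$I = 824$ ($I = \left(-4\right) \left(-206\right) = 824$)
$p{\left(B,Y \right)} = \frac{11 + B}{-9 + B}$
$p{\left(-11,22 \right)} 1037 + I = \frac{11 - 11}{-9 - 11} \cdot 1037 + 824 = \frac{1}{-20} \cdot 0 \cdot 1037 + 824 = \left(- \frac{1}{20}\right) 0 \cdot 1037 + 824 = 0 \cdot 1037 + 824 = 0 + 824 = 824$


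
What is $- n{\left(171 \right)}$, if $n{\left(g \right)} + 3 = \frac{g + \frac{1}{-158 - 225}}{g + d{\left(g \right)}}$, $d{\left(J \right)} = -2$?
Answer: $\frac{128689}{64727} \approx 1.9882$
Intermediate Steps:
$n{\left(g \right)} = -3 + \frac{- \frac{1}{383} + g}{-2 + g}$ ($n{\left(g \right)} = -3 + \frac{g + \frac{1}{-158 - 225}}{g - 2} = -3 + \frac{g + \frac{1}{-383}}{-2 + g} = -3 + \frac{g - \frac{1}{383}}{-2 + g} = -3 + \frac{- \frac{1}{383} + g}{-2 + g}$)
$- n{\left(171 \right)} = - \frac{2297 - 130986}{383 \left(-2 + 171\right)} = - \frac{2297 - 130986}{383 \cdot 169} = - \frac{-128689}{383 \cdot 169} = \left(-1\right) \left(- \frac{128689}{64727}\right) = \frac{128689}{64727}$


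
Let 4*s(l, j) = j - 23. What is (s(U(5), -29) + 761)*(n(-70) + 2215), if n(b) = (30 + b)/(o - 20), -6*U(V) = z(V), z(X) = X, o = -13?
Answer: 4973180/3 ≈ 1.6577e+6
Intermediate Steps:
U(V) = -V/6
s(l, j) = -23/4 + j/4 (s(l, j) = (j - 23)/4 = (-23 + j)/4 = -23/4 + j/4)
n(b) = -10/11 - b/33 (n(b) = (30 + b)/(-13 - 20) = (30 + b)/(-33) = (30 + b)*(-1/33) = -10/11 - b/33)
(s(U(5), -29) + 761)*(n(-70) + 2215) = ((-23/4 + (1/4)*(-29)) + 761)*((-10/11 - 1/33*(-70)) + 2215) = ((-23/4 - 29/4) + 761)*((-10/11 + 70/33) + 2215) = (-13 + 761)*(40/33 + 2215) = 748*(73135/33) = 4973180/3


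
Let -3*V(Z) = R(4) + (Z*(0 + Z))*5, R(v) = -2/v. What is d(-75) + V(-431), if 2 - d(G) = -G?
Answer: -619349/2 ≈ -3.0967e+5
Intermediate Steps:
d(G) = 2 + G (d(G) = 2 - (-1)*G = 2 + G)
V(Z) = ⅙ - 5*Z²/3 (V(Z) = -(-2/4 + (Z*(0 + Z))*5)/3 = -(-2*¼ + (Z*Z)*5)/3 = -(-½ + Z²*5)/3 = -(-½ + 5*Z²)/3 = ⅙ - 5*Z²/3)
d(-75) + V(-431) = (2 - 75) + (⅙ - 5/3*(-431)²) = -73 + (⅙ - 5/3*185761) = -73 + (⅙ - 928805/3) = -73 - 619203/2 = -619349/2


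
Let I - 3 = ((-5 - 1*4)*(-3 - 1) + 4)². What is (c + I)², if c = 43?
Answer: 2709316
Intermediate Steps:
I = 1603 (I = 3 + ((-5 - 1*4)*(-3 - 1) + 4)² = 3 + ((-5 - 4)*(-4) + 4)² = 3 + (-9*(-4) + 4)² = 3 + (36 + 4)² = 3 + 40² = 3 + 1600 = 1603)
(c + I)² = (43 + 1603)² = 1646² = 2709316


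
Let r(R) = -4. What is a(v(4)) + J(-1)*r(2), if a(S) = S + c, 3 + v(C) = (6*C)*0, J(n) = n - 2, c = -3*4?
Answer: -3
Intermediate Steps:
c = -12
J(n) = -2 + n
v(C) = -3 (v(C) = -3 + (6*C)*0 = -3 + 0 = -3)
a(S) = -12 + S (a(S) = S - 12 = -12 + S)
a(v(4)) + J(-1)*r(2) = (-12 - 3) + (-2 - 1)*(-4) = -15 - 3*(-4) = -15 + 12 = -3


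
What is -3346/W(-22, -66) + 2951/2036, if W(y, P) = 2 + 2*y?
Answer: 495457/6108 ≈ 81.116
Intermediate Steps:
-3346/W(-22, -66) + 2951/2036 = -3346/(2 + 2*(-22)) + 2951/2036 = -3346/(2 - 44) + 2951*(1/2036) = -3346/(-42) + 2951/2036 = -3346*(-1/42) + 2951/2036 = 239/3 + 2951/2036 = 495457/6108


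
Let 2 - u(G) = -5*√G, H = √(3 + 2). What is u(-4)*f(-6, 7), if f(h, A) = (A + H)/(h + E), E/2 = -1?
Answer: -(1 + 5*I)*(7 + √5)/4 ≈ -2.309 - 11.545*I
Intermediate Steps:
E = -2 (E = 2*(-1) = -2)
H = √5 ≈ 2.2361
u(G) = 2 + 5*√G (u(G) = 2 - (-5)*√G = 2 + 5*√G)
f(h, A) = (A + √5)/(-2 + h) (f(h, A) = (A + √5)/(h - 2) = (A + √5)/(-2 + h))
u(-4)*f(-6, 7) = (2 + 5*√(-4))*((7 + √5)/(-2 - 6)) = (2 + 5*(2*I))*((7 + √5)/(-8)) = (2 + 10*I)*(-(7 + √5)/8) = (2 + 10*I)*(-7/8 - √5/8)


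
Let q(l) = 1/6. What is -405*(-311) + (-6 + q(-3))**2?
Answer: 4535605/36 ≈ 1.2599e+5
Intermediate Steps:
q(l) = 1/6
-405*(-311) + (-6 + q(-3))**2 = -405*(-311) + (-6 + 1/6)**2 = 125955 + (-35/6)**2 = 125955 + 1225/36 = 4535605/36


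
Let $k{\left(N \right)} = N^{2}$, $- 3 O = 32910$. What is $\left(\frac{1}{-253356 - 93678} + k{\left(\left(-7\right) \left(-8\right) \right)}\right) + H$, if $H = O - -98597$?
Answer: $\frac{31497846941}{347034} \approx 90763.0$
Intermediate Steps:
$O = -10970$ ($O = \left(- \frac{1}{3}\right) 32910 = -10970$)
$H = 87627$ ($H = -10970 - -98597 = -10970 + 98597 = 87627$)
$\left(\frac{1}{-253356 - 93678} + k{\left(\left(-7\right) \left(-8\right) \right)}\right) + H = \left(\frac{1}{-253356 - 93678} + \left(\left(-7\right) \left(-8\right)\right)^{2}\right) + 87627 = \left(\frac{1}{-347034} + 56^{2}\right) + 87627 = \left(- \frac{1}{347034} + 3136\right) + 87627 = \frac{1088298623}{347034} + 87627 = \frac{31497846941}{347034}$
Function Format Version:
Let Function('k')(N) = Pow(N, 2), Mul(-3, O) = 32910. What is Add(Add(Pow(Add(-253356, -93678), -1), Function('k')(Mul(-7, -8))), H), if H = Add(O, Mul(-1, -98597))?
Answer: Rational(31497846941, 347034) ≈ 90763.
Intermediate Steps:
O = -10970 (O = Mul(Rational(-1, 3), 32910) = -10970)
H = 87627 (H = Add(-10970, Mul(-1, -98597)) = Add(-10970, 98597) = 87627)
Add(Add(Pow(Add(-253356, -93678), -1), Function('k')(Mul(-7, -8))), H) = Add(Add(Pow(Add(-253356, -93678), -1), Pow(Mul(-7, -8), 2)), 87627) = Add(Add(Pow(-347034, -1), Pow(56, 2)), 87627) = Add(Add(Rational(-1, 347034), 3136), 87627) = Add(Rational(1088298623, 347034), 87627) = Rational(31497846941, 347034)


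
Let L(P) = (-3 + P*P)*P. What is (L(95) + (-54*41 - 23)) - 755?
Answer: 854098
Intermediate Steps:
L(P) = P*(-3 + P²) (L(P) = (-3 + P²)*P = P*(-3 + P²))
(L(95) + (-54*41 - 23)) - 755 = (95*(-3 + 95²) + (-54*41 - 23)) - 755 = (95*(-3 + 9025) + (-2214 - 23)) - 755 = (95*9022 - 2237) - 755 = (857090 - 2237) - 755 = 854853 - 755 = 854098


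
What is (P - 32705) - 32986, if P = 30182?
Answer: -35509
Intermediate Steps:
(P - 32705) - 32986 = (30182 - 32705) - 32986 = -2523 - 32986 = -35509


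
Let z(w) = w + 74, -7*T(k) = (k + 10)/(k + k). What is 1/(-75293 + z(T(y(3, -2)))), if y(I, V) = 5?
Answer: -14/1053069 ≈ -1.3294e-5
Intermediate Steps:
T(k) = -(10 + k)/(14*k) (T(k) = -(k + 10)/(7*(k + k)) = -(10 + k)/(7*(2*k)) = -(10 + k)*1/(2*k)/7 = -(10 + k)/(14*k))
z(w) = 74 + w
1/(-75293 + z(T(y(3, -2)))) = 1/(-75293 + (74 + (1/14)*(-10 - 1*5)/5)) = 1/(-75293 + (74 + (1/14)*(1/5)*(-10 - 5))) = 1/(-75293 + (74 + (1/14)*(1/5)*(-15))) = 1/(-75293 + (74 - 3/14)) = 1/(-75293 + 1033/14) = 1/(-1053069/14) = -14/1053069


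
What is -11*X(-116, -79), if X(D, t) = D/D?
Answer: -11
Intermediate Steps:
X(D, t) = 1
-11*X(-116, -79) = -11*1 = -11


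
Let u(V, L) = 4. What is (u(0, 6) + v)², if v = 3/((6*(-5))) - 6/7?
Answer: 45369/4900 ≈ 9.2590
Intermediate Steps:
v = -67/70 (v = 3/(-30) - 6*⅐ = 3*(-1/30) - 6/7 = -⅒ - 6/7 = -67/70 ≈ -0.95714)
(u(0, 6) + v)² = (4 - 67/70)² = (213/70)² = 45369/4900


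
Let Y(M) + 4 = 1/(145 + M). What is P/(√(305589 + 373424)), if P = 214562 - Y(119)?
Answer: 56645423*√679013/179259432 ≈ 260.39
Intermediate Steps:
Y(M) = -4 + 1/(145 + M)
P = 56645423/264 (P = 214562 - (-579 - 4*119)/(145 + 119) = 214562 - (-579 - 476)/264 = 214562 - (-1055)/264 = 214562 - 1*(-1055/264) = 214562 + 1055/264 = 56645423/264 ≈ 2.1457e+5)
P/(√(305589 + 373424)) = 56645423/(264*(√(305589 + 373424))) = 56645423/(264*(√679013)) = 56645423*(√679013/679013)/264 = 56645423*√679013/179259432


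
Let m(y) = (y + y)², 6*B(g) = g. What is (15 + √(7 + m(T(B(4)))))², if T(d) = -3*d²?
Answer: (45 + √127)²/9 ≈ 351.81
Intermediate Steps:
B(g) = g/6
m(y) = 4*y² (m(y) = (2*y)² = 4*y²)
(15 + √(7 + m(T(B(4)))))² = (15 + √(7 + 4*(-3*((⅙)*4)²)²))² = (15 + √(7 + 4*(-3*(⅔)²)²))² = (15 + √(7 + 4*(-3*4/9)²))² = (15 + √(7 + 4*(-4/3)²))² = (15 + √(7 + 4*(16/9)))² = (15 + √(7 + 64/9))² = (15 + √(127/9))² = (15 + √127/3)²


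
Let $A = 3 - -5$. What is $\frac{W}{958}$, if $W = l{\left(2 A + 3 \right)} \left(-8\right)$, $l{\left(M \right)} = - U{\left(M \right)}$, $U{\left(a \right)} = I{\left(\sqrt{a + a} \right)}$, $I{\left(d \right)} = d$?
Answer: $\frac{4 \sqrt{38}}{479} \approx 0.051477$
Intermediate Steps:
$A = 8$ ($A = 3 + 5 = 8$)
$U{\left(a \right)} = \sqrt{2} \sqrt{a}$ ($U{\left(a \right)} = \sqrt{a + a} = \sqrt{2 a} = \sqrt{2} \sqrt{a}$)
$l{\left(M \right)} = - \sqrt{2} \sqrt{M}$
$W = 8 \sqrt{38}$ ($W = - \sqrt{2} \sqrt{2 \cdot 8 + 3} \left(-8\right) = - \sqrt{2} \sqrt{16 + 3} \left(-8\right) = - \sqrt{2} \sqrt{19} \left(-8\right) = - \sqrt{38} \left(-8\right) = 8 \sqrt{38} \approx 49.315$)
$\frac{W}{958} = \frac{8 \sqrt{38}}{958} = 8 \sqrt{38} \cdot \frac{1}{958} = \frac{4 \sqrt{38}}{479}$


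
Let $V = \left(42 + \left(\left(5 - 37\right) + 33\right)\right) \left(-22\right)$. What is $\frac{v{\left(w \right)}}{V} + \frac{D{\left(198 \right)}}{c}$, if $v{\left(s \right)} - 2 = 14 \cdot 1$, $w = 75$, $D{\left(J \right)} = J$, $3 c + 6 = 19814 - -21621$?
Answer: $- \frac{50470}{19595917} \approx -0.0025755$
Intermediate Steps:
$c = \frac{41429}{3}$ ($c = -2 + \frac{19814 - -21621}{3} = -2 + \frac{19814 + 21621}{3} = -2 + \frac{1}{3} \cdot 41435 = -2 + \frac{41435}{3} = \frac{41429}{3} \approx 13810.0$)
$v{\left(s \right)} = 16$ ($v{\left(s \right)} = 2 + 14 \cdot 1 = 2 + 14 = 16$)
$V = -946$ ($V = \left(42 + \left(-32 + 33\right)\right) \left(-22\right) = \left(42 + 1\right) \left(-22\right) = 43 \left(-22\right) = -946$)
$\frac{v{\left(w \right)}}{V} + \frac{D{\left(198 \right)}}{c} = \frac{16}{-946} + \frac{198}{\frac{41429}{3}} = 16 \left(- \frac{1}{946}\right) + 198 \cdot \frac{3}{41429} = - \frac{8}{473} + \frac{594}{41429} = - \frac{50470}{19595917}$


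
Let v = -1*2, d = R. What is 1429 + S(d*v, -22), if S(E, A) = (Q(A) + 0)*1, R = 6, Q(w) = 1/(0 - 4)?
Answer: 5715/4 ≈ 1428.8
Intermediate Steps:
Q(w) = -¼ (Q(w) = 1/(-4) = -¼)
d = 6
v = -2
S(E, A) = -¼ (S(E, A) = (-¼ + 0)*1 = -¼*1 = -¼)
1429 + S(d*v, -22) = 1429 - ¼ = 5715/4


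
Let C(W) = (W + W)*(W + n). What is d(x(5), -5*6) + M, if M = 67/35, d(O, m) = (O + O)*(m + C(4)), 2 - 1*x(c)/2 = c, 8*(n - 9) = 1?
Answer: -31433/35 ≈ -898.09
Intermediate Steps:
n = 73/8 (n = 9 + (⅛)*1 = 9 + ⅛ = 73/8 ≈ 9.1250)
C(W) = 2*W*(73/8 + W) (C(W) = (W + W)*(W + 73/8) = (2*W)*(73/8 + W) = 2*W*(73/8 + W))
x(c) = 4 - 2*c
d(O, m) = 2*O*(105 + m) (d(O, m) = (O + O)*(m + (¼)*4*(73 + 8*4)) = (2*O)*(m + (¼)*4*(73 + 32)) = (2*O)*(m + (¼)*4*105) = (2*O)*(m + 105) = (2*O)*(105 + m) = 2*O*(105 + m))
M = 67/35 (M = 67*(1/35) = 67/35 ≈ 1.9143)
d(x(5), -5*6) + M = 2*(4 - 2*5)*(105 - 5*6) + 67/35 = 2*(4 - 10)*(105 - 30) + 67/35 = 2*(-6)*75 + 67/35 = -900 + 67/35 = -31433/35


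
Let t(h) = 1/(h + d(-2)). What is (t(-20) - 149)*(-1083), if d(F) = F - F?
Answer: 3228423/20 ≈ 1.6142e+5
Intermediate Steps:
d(F) = 0
t(h) = 1/h (t(h) = 1/(h + 0) = 1/h)
(t(-20) - 149)*(-1083) = (1/(-20) - 149)*(-1083) = (-1/20 - 149)*(-1083) = -2981/20*(-1083) = 3228423/20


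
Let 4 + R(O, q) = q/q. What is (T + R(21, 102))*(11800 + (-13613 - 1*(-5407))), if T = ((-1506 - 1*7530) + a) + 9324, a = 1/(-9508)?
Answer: 4869472863/4754 ≈ 1.0243e+6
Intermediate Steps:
a = -1/9508 ≈ -0.00010517
R(O, q) = -3 (R(O, q) = -4 + q/q = -4 + 1 = -3)
T = 2738303/9508 (T = ((-1506 - 1*7530) - 1/9508) + 9324 = ((-1506 - 7530) - 1/9508) + 9324 = (-9036 - 1/9508) + 9324 = -85914289/9508 + 9324 = 2738303/9508 ≈ 288.00)
(T + R(21, 102))*(11800 + (-13613 - 1*(-5407))) = (2738303/9508 - 3)*(11800 + (-13613 - 1*(-5407))) = 2709779*(11800 + (-13613 + 5407))/9508 = 2709779*(11800 - 8206)/9508 = (2709779/9508)*3594 = 4869472863/4754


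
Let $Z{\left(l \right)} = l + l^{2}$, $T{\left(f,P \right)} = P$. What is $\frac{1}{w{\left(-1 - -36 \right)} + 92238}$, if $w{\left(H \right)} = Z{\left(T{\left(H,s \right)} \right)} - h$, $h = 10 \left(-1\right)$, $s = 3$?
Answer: $\frac{1}{92260} \approx 1.0839 \cdot 10^{-5}$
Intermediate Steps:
$h = -10$
$w{\left(H \right)} = 22$ ($w{\left(H \right)} = 3 \left(1 + 3\right) - -10 = 3 \cdot 4 + 10 = 12 + 10 = 22$)
$\frac{1}{w{\left(-1 - -36 \right)} + 92238} = \frac{1}{22 + 92238} = \frac{1}{92260}$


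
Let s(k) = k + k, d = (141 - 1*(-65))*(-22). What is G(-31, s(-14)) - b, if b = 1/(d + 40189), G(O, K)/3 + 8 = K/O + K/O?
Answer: -20538463/1105367 ≈ -18.581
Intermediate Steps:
d = -4532 (d = (141 + 65)*(-22) = 206*(-22) = -4532)
s(k) = 2*k
G(O, K) = -24 + 6*K/O (G(O, K) = -24 + 3*(K/O + K/O) = -24 + 3*(2*K/O) = -24 + 6*K/O)
b = 1/35657 (b = 1/(-4532 + 40189) = 1/35657 ≈ 2.8045e-5)
G(-31, s(-14)) - b = (-24 + 6*(2*(-14))/(-31)) - 1*1/35657 = (-24 + 6*(-28)*(-1/31)) - 1/35657 = (-24 + 168/31) - 1/35657 = -576/31 - 1/35657 = -20538463/1105367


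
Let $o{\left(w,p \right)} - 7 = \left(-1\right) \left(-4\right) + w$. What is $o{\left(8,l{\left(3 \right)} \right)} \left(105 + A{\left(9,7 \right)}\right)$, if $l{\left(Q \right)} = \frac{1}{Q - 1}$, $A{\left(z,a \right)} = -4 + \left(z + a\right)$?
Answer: $2223$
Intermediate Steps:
$A{\left(z,a \right)} = -4 + a + z$ ($A{\left(z,a \right)} = -4 + \left(a + z\right) = -4 + a + z$)
$l{\left(Q \right)} = \frac{1}{-1 + Q}$
$o{\left(w,p \right)} = 11 + w$ ($o{\left(w,p \right)} = 7 + \left(\left(-1\right) \left(-4\right) + w\right) = 7 + \left(4 + w\right) = 11 + w$)
$o{\left(8,l{\left(3 \right)} \right)} \left(105 + A{\left(9,7 \right)}\right) = \left(11 + 8\right) \left(105 + \left(-4 + 7 + 9\right)\right) = 19 \left(105 + 12\right) = 19 \cdot 117 = 2223$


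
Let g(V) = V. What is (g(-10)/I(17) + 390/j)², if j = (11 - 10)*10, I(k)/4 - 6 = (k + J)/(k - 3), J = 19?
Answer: 863041/576 ≈ 1498.3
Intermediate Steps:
I(k) = 24 + 4*(19 + k)/(-3 + k) (I(k) = 24 + 4*((k + 19)/(k - 3)) = 24 + 4*((19 + k)/(-3 + k)) = 24 + 4*(19 + k)/(-3 + k))
j = 10 (j = 1*10 = 10)
(g(-10)/I(17) + 390/j)² = (-10*(-3 + 17)/(4*(1 + 7*17)) + 390/10)² = (-10*7/(2*(1 + 119)) + 390*(⅒))² = (-10/(4*(1/14)*120) + 39)² = (-10/240/7 + 39)² = (-10*7/240 + 39)² = (-7/24 + 39)² = (929/24)² = 863041/576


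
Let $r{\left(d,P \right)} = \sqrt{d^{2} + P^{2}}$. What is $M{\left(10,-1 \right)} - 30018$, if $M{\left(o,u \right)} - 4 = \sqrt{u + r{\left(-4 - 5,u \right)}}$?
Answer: $-30014 + \sqrt{-1 + \sqrt{82}} \approx -30011.0$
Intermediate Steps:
$r{\left(d,P \right)} = \sqrt{P^{2} + d^{2}}$
$M{\left(o,u \right)} = 4 + \sqrt{u + \sqrt{81 + u^{2}}}$ ($M{\left(o,u \right)} = 4 + \sqrt{u + \sqrt{u^{2} + \left(-4 - 5\right)^{2}}} = 4 + \sqrt{u + \sqrt{u^{2} + \left(-9\right)^{2}}} = 4 + \sqrt{u + \sqrt{u^{2} + 81}} = 4 + \sqrt{u + \sqrt{81 + u^{2}}}$)
$M{\left(10,-1 \right)} - 30018 = \left(4 + \sqrt{-1 + \sqrt{81 + \left(-1\right)^{2}}}\right) - 30018 = \left(4 + \sqrt{-1 + \sqrt{81 + 1}}\right) - 30018 = \left(4 + \sqrt{-1 + \sqrt{82}}\right) - 30018 = -30014 + \sqrt{-1 + \sqrt{82}}$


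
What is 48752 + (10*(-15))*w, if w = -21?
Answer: 51902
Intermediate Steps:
48752 + (10*(-15))*w = 48752 + (10*(-15))*(-21) = 48752 - 150*(-21) = 48752 + 3150 = 51902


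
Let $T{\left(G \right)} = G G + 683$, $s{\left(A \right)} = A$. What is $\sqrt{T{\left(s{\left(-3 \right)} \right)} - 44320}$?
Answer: $2 i \sqrt{10907} \approx 208.87 i$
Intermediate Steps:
$T{\left(G \right)} = 683 + G^{2}$ ($T{\left(G \right)} = G^{2} + 683 = 683 + G^{2}$)
$\sqrt{T{\left(s{\left(-3 \right)} \right)} - 44320} = \sqrt{\left(683 + \left(-3\right)^{2}\right) - 44320} = \sqrt{\left(683 + 9\right) + \left(-53894 + 9574\right)} = \sqrt{692 - 44320} = \sqrt{-43628} = 2 i \sqrt{10907}$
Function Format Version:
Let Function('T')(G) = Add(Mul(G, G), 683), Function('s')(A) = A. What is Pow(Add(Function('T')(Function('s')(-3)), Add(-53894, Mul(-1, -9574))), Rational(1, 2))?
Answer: Mul(2, I, Pow(10907, Rational(1, 2))) ≈ Mul(208.87, I)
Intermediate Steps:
Function('T')(G) = Add(683, Pow(G, 2)) (Function('T')(G) = Add(Pow(G, 2), 683) = Add(683, Pow(G, 2)))
Pow(Add(Function('T')(Function('s')(-3)), Add(-53894, Mul(-1, -9574))), Rational(1, 2)) = Pow(Add(Add(683, Pow(-3, 2)), Add(-53894, Mul(-1, -9574))), Rational(1, 2)) = Pow(Add(Add(683, 9), Add(-53894, 9574)), Rational(1, 2)) = Pow(Add(692, -44320), Rational(1, 2)) = Pow(-43628, Rational(1, 2)) = Mul(2, I, Pow(10907, Rational(1, 2)))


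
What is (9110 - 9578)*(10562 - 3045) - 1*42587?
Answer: -3560543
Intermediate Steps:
(9110 - 9578)*(10562 - 3045) - 1*42587 = -468*7517 - 42587 = -3517956 - 42587 = -3560543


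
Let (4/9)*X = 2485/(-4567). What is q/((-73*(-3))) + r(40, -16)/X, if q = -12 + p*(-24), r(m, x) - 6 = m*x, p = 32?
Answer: 839664676/1632645 ≈ 514.30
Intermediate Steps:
X = -22365/18268 (X = 9*(2485/(-4567))/4 = 9*(2485*(-1/4567))/4 = (9/4)*(-2485/4567) = -22365/18268 ≈ -1.2243)
r(m, x) = 6 + m*x
q = -780 (q = -12 + 32*(-24) = -12 - 768 = -780)
q/((-73*(-3))) + r(40, -16)/X = -780/((-73*(-3))) + (6 + 40*(-16))/(-22365/18268) = -780/219 + (6 - 640)*(-18268/22365) = -780*1/219 - 634*(-18268/22365) = -260/73 + 11581912/22365 = 839664676/1632645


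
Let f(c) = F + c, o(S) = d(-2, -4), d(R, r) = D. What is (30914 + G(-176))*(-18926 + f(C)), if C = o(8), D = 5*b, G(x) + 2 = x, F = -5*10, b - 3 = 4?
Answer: -582170576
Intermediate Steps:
b = 7 (b = 3 + 4 = 7)
F = -50
G(x) = -2 + x
D = 35 (D = 5*7 = 35)
d(R, r) = 35
o(S) = 35
C = 35
f(c) = -50 + c
(30914 + G(-176))*(-18926 + f(C)) = (30914 + (-2 - 176))*(-18926 + (-50 + 35)) = (30914 - 178)*(-18926 - 15) = 30736*(-18941) = -582170576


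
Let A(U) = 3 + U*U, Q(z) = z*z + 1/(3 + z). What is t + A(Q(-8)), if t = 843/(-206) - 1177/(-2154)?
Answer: 11286935816/2773275 ≈ 4069.9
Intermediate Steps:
Q(z) = z² + 1/(3 + z)
A(U) = 3 + U²
t = -393340/110931 (t = 843*(-1/206) - 1177*(-1/2154) = -843/206 + 1177/2154 = -393340/110931 ≈ -3.5458)
t + A(Q(-8)) = -393340/110931 + (3 + ((1 + (-8)³ + 3*(-8)²)/(3 - 8))²) = -393340/110931 + (3 + ((1 - 512 + 3*64)/(-5))²) = -393340/110931 + (3 + (-(1 - 512 + 192)/5)²) = -393340/110931 + (3 + (-⅕*(-319))²) = -393340/110931 + (3 + (319/5)²) = -393340/110931 + (3 + 101761/25) = -393340/110931 + 101836/25 = 11286935816/2773275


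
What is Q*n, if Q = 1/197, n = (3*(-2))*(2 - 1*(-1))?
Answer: -18/197 ≈ -0.091371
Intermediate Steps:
n = -18 (n = -6*(2 + 1) = -6*3 = -18)
Q = 1/197 ≈ 0.0050761
Q*n = (1/197)*(-18) = -18/197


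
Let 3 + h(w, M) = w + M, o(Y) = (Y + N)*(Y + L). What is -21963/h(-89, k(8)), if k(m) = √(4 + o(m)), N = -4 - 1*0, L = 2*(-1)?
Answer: 168383/703 + 7321*√7/1406 ≈ 253.30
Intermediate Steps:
L = -2
N = -4 (N = -4 + 0 = -4)
o(Y) = (-4 + Y)*(-2 + Y) (o(Y) = (Y - 4)*(Y - 2) = (-4 + Y)*(-2 + Y))
k(m) = √(12 + m² - 6*m) (k(m) = √(4 + (8 + m² - 6*m)) = √(12 + m² - 6*m))
h(w, M) = -3 + M + w (h(w, M) = -3 + (w + M) = -3 + (M + w) = -3 + M + w)
-21963/h(-89, k(8)) = -21963/(-3 + √(12 + 8² - 6*8) - 89) = -21963/(-3 + √(12 + 64 - 48) - 89) = -21963/(-3 + √28 - 89) = -21963/(-3 + 2*√7 - 89) = -21963/(-92 + 2*√7)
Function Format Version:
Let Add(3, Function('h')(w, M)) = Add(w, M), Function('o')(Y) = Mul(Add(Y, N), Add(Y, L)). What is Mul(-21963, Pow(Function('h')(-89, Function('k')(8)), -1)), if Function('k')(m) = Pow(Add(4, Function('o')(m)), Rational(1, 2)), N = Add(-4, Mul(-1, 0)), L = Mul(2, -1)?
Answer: Add(Rational(168383, 703), Mul(Rational(7321, 1406), Pow(7, Rational(1, 2)))) ≈ 253.30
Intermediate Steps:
L = -2
N = -4 (N = Add(-4, 0) = -4)
Function('o')(Y) = Mul(Add(-4, Y), Add(-2, Y)) (Function('o')(Y) = Mul(Add(Y, -4), Add(Y, -2)) = Mul(Add(-4, Y), Add(-2, Y)))
Function('k')(m) = Pow(Add(12, Pow(m, 2), Mul(-6, m)), Rational(1, 2)) (Function('k')(m) = Pow(Add(4, Add(8, Pow(m, 2), Mul(-6, m))), Rational(1, 2)) = Pow(Add(12, Pow(m, 2), Mul(-6, m)), Rational(1, 2)))
Function('h')(w, M) = Add(-3, M, w) (Function('h')(w, M) = Add(-3, Add(w, M)) = Add(-3, Add(M, w)) = Add(-3, M, w))
Mul(-21963, Pow(Function('h')(-89, Function('k')(8)), -1)) = Mul(-21963, Pow(Add(-3, Pow(Add(12, Pow(8, 2), Mul(-6, 8)), Rational(1, 2)), -89), -1)) = Mul(-21963, Pow(Add(-3, Pow(Add(12, 64, -48), Rational(1, 2)), -89), -1)) = Mul(-21963, Pow(Add(-3, Pow(28, Rational(1, 2)), -89), -1)) = Mul(-21963, Pow(Add(-3, Mul(2, Pow(7, Rational(1, 2))), -89), -1)) = Mul(-21963, Pow(Add(-92, Mul(2, Pow(7, Rational(1, 2)))), -1))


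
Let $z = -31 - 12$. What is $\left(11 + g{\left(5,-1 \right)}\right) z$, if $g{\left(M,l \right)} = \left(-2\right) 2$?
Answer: $-301$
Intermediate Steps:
$g{\left(M,l \right)} = -4$
$z = -43$
$\left(11 + g{\left(5,-1 \right)}\right) z = \left(11 - 4\right) \left(-43\right) = 7 \left(-43\right) = -301$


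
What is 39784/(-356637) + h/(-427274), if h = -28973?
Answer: -6665825015/152381717538 ≈ -0.043744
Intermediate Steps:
39784/(-356637) + h/(-427274) = 39784/(-356637) - 28973/(-427274) = 39784*(-1/356637) - 28973*(-1/427274) = -39784/356637 + 28973/427274 = -6665825015/152381717538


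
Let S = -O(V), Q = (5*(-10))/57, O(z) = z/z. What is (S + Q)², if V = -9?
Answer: 11449/3249 ≈ 3.5239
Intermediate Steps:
O(z) = 1
Q = -50/57 (Q = -50*1/57 = -50/57 ≈ -0.87719)
S = -1 (S = -1*1 = -1)
(S + Q)² = (-1 - 50/57)² = (-107/57)² = 11449/3249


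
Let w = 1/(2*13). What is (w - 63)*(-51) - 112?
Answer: 80575/26 ≈ 3099.0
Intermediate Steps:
w = 1/26 ≈ 0.038462
(w - 63)*(-51) - 112 = (1/26 - 63)*(-51) - 112 = -1637/26*(-51) - 112 = 83487/26 - 112 = 80575/26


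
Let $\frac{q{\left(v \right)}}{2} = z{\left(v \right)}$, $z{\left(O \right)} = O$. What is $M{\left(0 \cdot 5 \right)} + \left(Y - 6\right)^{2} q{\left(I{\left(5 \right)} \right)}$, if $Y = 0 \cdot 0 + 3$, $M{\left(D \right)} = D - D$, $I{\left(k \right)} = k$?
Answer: $90$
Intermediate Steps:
$M{\left(D \right)} = 0$
$q{\left(v \right)} = 2 v$
$Y = 3$ ($Y = 0 + 3 = 3$)
$M{\left(0 \cdot 5 \right)} + \left(Y - 6\right)^{2} q{\left(I{\left(5 \right)} \right)} = 0 + \left(3 - 6\right)^{2} \cdot 2 \cdot 5 = 0 + \left(-3\right)^{2} \cdot 10 = 0 + 9 \cdot 10 = 0 + 90 = 90$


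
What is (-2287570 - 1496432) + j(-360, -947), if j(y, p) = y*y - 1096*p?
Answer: -2616490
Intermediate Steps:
j(y, p) = y**2 - 1096*p
(-2287570 - 1496432) + j(-360, -947) = (-2287570 - 1496432) + ((-360)**2 - 1096*(-947)) = -3784002 + (129600 + 1037912) = -3784002 + 1167512 = -2616490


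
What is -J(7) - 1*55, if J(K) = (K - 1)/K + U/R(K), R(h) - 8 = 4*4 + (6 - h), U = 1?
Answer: -9000/161 ≈ -55.901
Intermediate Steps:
R(h) = 30 - h (R(h) = 8 + (4*4 + (6 - h)) = 8 + (16 + (6 - h)) = 8 + (22 - h) = 30 - h)
J(K) = 1/(30 - K) + (-1 + K)/K (J(K) = (K - 1)/K + 1/(30 - K) = (-1 + K)/K + 1/(30 - K) = 1/(30 - K) + (-1 + K)/K)
-J(7) - 1*55 = -(30 + 7**2 - 32*7)/(7*(-30 + 7)) - 1*55 = -(30 + 49 - 224)/(7*(-23)) - 55 = -(-1)*(-145)/(7*23) - 55 = -1*145/161 - 55 = -145/161 - 55 = -9000/161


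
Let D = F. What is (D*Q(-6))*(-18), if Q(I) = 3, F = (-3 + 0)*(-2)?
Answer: -324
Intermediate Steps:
F = 6 (F = -3*(-2) = 6)
D = 6
(D*Q(-6))*(-18) = (6*3)*(-18) = 18*(-18) = -324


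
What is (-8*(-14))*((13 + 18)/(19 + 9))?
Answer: 124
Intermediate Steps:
(-8*(-14))*((13 + 18)/(19 + 9)) = 112*(31/28) = 124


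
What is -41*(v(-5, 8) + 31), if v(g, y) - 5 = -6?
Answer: -1230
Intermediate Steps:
v(g, y) = -1 (v(g, y) = 5 - 6 = -1)
-41*(v(-5, 8) + 31) = -41*(-1 + 31) = -41*30 = -1230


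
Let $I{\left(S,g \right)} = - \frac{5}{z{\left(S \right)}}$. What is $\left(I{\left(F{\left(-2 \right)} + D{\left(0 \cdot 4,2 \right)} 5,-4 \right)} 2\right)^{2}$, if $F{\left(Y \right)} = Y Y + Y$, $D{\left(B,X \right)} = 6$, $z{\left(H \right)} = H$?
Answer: $\frac{25}{256} \approx 0.097656$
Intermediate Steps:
$F{\left(Y \right)} = Y + Y^{2}$ ($F{\left(Y \right)} = Y^{2} + Y = Y + Y^{2}$)
$I{\left(S,g \right)} = - \frac{5}{S}$
$\left(I{\left(F{\left(-2 \right)} + D{\left(0 \cdot 4,2 \right)} 5,-4 \right)} 2\right)^{2} = \left(- \frac{5}{- 2 \left(1 - 2\right) + 6 \cdot 5} \cdot 2\right)^{2} = \left(- \frac{5}{\left(-2\right) \left(-1\right) + 30} \cdot 2\right)^{2} = \left(- \frac{5}{2 + 30} \cdot 2\right)^{2} = \left(- \frac{5}{32} \cdot 2\right)^{2} = \left(\left(-5\right) \frac{1}{32} \cdot 2\right)^{2} = \left(\left(- \frac{5}{32}\right) 2\right)^{2} = \left(- \frac{5}{16}\right)^{2} = \frac{25}{256}$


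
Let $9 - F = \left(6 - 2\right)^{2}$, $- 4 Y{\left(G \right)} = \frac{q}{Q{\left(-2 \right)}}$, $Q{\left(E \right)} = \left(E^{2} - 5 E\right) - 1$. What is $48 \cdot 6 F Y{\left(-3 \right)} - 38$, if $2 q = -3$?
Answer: $- \frac{1250}{13} \approx -96.154$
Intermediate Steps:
$q = - \frac{3}{2}$ ($q = \frac{1}{2} \left(-3\right) = - \frac{3}{2} \approx -1.5$)
$Q{\left(E \right)} = -1 + E^{2} - 5 E$
$Y{\left(G \right)} = \frac{3}{104}$ ($Y{\left(G \right)} = - \frac{\left(- \frac{3}{2}\right) \frac{1}{-1 + \left(-2\right)^{2} - -10}}{4} = - \frac{\left(- \frac{3}{2}\right) \frac{1}{-1 + 4 + 10}}{4} = - \frac{\left(- \frac{3}{2}\right) \frac{1}{13}}{4} = \left(- \frac{1}{4}\right) \left(- \frac{3}{26}\right) = \frac{3}{104}$)
$F = -7$ ($F = 9 - \left(6 - 2\right)^{2} = 9 - 4^{2} = 9 - 16 = -7$)
$48 \cdot 6 F Y{\left(-3 \right)} - 38 = 48 \cdot 6 \left(-7\right) \frac{3}{104} - 38 = 48 \left(\left(-42\right) \frac{3}{104}\right) - 38 = 48 \left(- \frac{63}{52}\right) - 38 = - \frac{756}{13} - 38 = - \frac{1250}{13}$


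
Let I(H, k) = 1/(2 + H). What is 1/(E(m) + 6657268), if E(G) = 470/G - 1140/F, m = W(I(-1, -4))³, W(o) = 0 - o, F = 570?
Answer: 1/6656796 ≈ 1.5022e-7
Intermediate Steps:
W(o) = -o
m = -1 (m = (-1/(2 - 1))³ = (-1/1)³ = (-1*1)³ = (-1)³ = -1)
E(G) = -2 + 470/G (E(G) = 470/G - 1140/570 = 470/G - 1140*1/570 = 470/G - 2 = -2 + 470/G)
1/(E(m) + 6657268) = 1/((-2 + 470/(-1)) + 6657268) = 1/((-2 + 470*(-1)) + 6657268) = 1/((-2 - 470) + 6657268) = 1/(-472 + 6657268) = 1/6656796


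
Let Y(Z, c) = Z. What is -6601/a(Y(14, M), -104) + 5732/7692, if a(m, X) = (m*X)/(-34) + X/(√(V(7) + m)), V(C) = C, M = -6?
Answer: -31611330097/147994080 - 1907689*√21/76960 ≈ -327.19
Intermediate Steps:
a(m, X) = X/√(7 + m) - X*m/34 (a(m, X) = (m*X)/(-34) + X/(√(7 + m)) = (X*m)*(-1/34) + X/√(7 + m) = -X*m/34 + X/√(7 + m) = X/√(7 + m) - X*m/34)
-6601/a(Y(14, M), -104) + 5732/7692 = -6601/(-104/√(7 + 14) - 1/34*(-104)*14) + 5732/7692 = -6601/(-104*√21/21 + 728/17) + 5732*(1/7692) = -6601/(-104*√21/21 + 728/17) + 1433/1923 = -6601/(728/17 - 104*√21/21) + 1433/1923 = 1433/1923 - 6601/(728/17 - 104*√21/21)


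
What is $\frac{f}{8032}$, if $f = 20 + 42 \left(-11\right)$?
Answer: $- \frac{221}{4016} \approx -0.05503$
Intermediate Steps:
$f = -442$ ($f = 20 - 462 = -442$)
$\frac{f}{8032} = - \frac{442}{8032} = \left(-442\right) \frac{1}{8032} = - \frac{221}{4016}$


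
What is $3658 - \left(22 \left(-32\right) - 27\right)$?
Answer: $4389$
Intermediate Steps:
$3658 - \left(22 \left(-32\right) - 27\right) = 3658 - \left(-704 - 27\right) = 3658 - -731 = 3658 + 731 = 4389$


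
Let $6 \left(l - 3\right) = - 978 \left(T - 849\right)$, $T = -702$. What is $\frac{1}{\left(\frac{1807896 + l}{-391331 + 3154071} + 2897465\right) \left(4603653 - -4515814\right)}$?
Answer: $\frac{690685}{18250206834914761301} \approx 3.7845 \cdot 10^{-14}$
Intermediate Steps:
$l = 252816$ ($l = 3 + \frac{\left(-978\right) \left(-702 - 849\right)}{6} = 3 + \frac{\left(-978\right) \left(-1551\right)}{6} = 3 + \frac{1}{6} \cdot 1516878 = 3 + 252813 = 252816$)
$\frac{1}{\left(\frac{1807896 + l}{-391331 + 3154071} + 2897465\right) \left(4603653 - -4515814\right)} = \frac{1}{\left(\frac{1807896 + 252816}{-391331 + 3154071} + 2897465\right) \left(4603653 - -4515814\right)} = \frac{1}{\left(\frac{2060712}{2762740} + 2897465\right) \left(4603653 + 4515814\right)} = \frac{1}{\left(2060712 \cdot \frac{1}{2762740} + 2897465\right) 9119467} = \frac{1}{\frac{515178}{690685} + 2897465} \cdot \frac{1}{9119467} = \frac{1}{\frac{2001236128703}{690685}} \cdot \frac{1}{9119467} = \frac{690685}{2001236128703} \cdot \frac{1}{9119467} = \frac{690685}{18250206834914761301}$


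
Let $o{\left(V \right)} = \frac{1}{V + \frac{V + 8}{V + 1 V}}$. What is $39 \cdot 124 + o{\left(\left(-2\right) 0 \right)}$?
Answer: $4836$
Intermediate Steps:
$o{\left(V \right)} = \frac{1}{V + \frac{8 + V}{2 V}}$ ($o{\left(V \right)} = \frac{1}{V + \frac{8 + V}{V + V}} = \frac{1}{V + \frac{8 + V}{2 V}}$)
$39 \cdot 124 + o{\left(\left(-2\right) 0 \right)} = 39 \cdot 124 + \frac{2 \left(\left(-2\right) 0\right)}{8 - 0 + 2 \left(\left(-2\right) 0\right)^{2}} = 4836 + 2 \cdot 0 \frac{1}{8 + 0 + 2 \cdot 0^{2}} = 4836 + 2 \cdot 0 \frac{1}{8 + 0 + 2 \cdot 0} = 4836 + 2 \cdot 0 \frac{1}{8 + 0 + 0} = 4836 + 2 \cdot 0 \cdot \frac{1}{8} = 4836 + 0 = 4836$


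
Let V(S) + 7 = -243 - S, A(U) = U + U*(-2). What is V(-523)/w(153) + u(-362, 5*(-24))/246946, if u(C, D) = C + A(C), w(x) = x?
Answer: 91/51 ≈ 1.7843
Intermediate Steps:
A(U) = -U (A(U) = U - 2*U = -U)
V(S) = -250 - S (V(S) = -7 + (-243 - S) = -250 - S)
u(C, D) = 0 (u(C, D) = C - C = 0)
V(-523)/w(153) + u(-362, 5*(-24))/246946 = (-250 - 1*(-523))/153 + 0/246946 = (-250 + 523)*(1/153) + 0*(1/246946) = 273*(1/153) + 0 = 91/51 + 0 = 91/51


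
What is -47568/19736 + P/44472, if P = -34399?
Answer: -349292845/109712424 ≈ -3.1837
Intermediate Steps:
-47568/19736 + P/44472 = -47568/19736 - 34399/44472 = -47568*1/19736 - 34399*1/44472 = -5946/2467 - 34399/44472 = -349292845/109712424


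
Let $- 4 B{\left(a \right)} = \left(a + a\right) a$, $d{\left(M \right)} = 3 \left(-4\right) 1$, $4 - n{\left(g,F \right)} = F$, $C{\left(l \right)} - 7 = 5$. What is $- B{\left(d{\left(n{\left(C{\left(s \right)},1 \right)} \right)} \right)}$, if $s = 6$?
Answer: $72$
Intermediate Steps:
$C{\left(l \right)} = 12$ ($C{\left(l \right)} = 7 + 5 = 12$)
$n{\left(g,F \right)} = 4 - F$
$d{\left(M \right)} = -12$ ($d{\left(M \right)} = \left(-12\right) 1 = -12$)
$B{\left(a \right)} = - \frac{a^{2}}{2}$ ($B{\left(a \right)} = - \frac{\left(a + a\right) a}{4} = - \frac{2 a a}{4} = - \frac{2 a^{2}}{4} = - \frac{a^{2}}{2}$)
$- B{\left(d{\left(n{\left(C{\left(s \right)},1 \right)} \right)} \right)} = - \frac{\left(-1\right) \left(-12\right)^{2}}{2} = - \frac{\left(-1\right) 144}{2} = \left(-1\right) \left(-72\right) = 72$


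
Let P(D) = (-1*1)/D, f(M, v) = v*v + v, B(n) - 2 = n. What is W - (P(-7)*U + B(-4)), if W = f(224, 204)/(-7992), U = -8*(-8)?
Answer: -57695/4662 ≈ -12.376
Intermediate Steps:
B(n) = 2 + n
f(M, v) = v + v**2 (f(M, v) = v**2 + v = v + v**2)
U = 64
P(D) = -1/D
W = -3485/666 (W = (204*(1 + 204))/(-7992) = (204*205)*(-1/7992) = 41820*(-1/7992) = -3485/666 ≈ -5.2327)
W - (P(-7)*U + B(-4)) = -3485/666 - (-1/(-7)*64 + (2 - 4)) = -3485/666 - (-1*(-1/7)*64 - 2) = -3485/666 - ((1/7)*64 - 2) = -3485/666 - (64/7 - 2) = -3485/666 - 1*50/7 = -3485/666 - 50/7 = -57695/4662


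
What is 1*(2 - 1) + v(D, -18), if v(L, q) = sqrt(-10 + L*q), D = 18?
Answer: 1 + I*sqrt(334) ≈ 1.0 + 18.276*I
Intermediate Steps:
1*(2 - 1) + v(D, -18) = 1*(2 - 1) + sqrt(-10 + 18*(-18)) = 1*1 + sqrt(-10 - 324) = 1 + sqrt(-334) = 1 + I*sqrt(334)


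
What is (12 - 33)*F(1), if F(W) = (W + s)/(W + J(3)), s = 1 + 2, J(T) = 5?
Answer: -14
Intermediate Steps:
s = 3
F(W) = (3 + W)/(5 + W) (F(W) = (W + 3)/(W + 5) = (3 + W)/(5 + W))
(12 - 33)*F(1) = (12 - 33)*((3 + 1)/(5 + 1)) = -21*4/6 = -7*4/2 = -21*2/3 = -14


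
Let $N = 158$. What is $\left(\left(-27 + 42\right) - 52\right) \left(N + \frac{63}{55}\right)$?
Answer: $- \frac{323861}{55} \approx -5888.4$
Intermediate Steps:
$\left(\left(-27 + 42\right) - 52\right) \left(N + \frac{63}{55}\right) = \left(\left(-27 + 42\right) - 52\right) \left(158 + \frac{63}{55}\right) = \left(15 - 52\right) \left(158 + 63 \cdot \frac{1}{55}\right) = - 37 \left(158 + \frac{63}{55}\right) = \left(-37\right) \frac{8753}{55} = - \frac{323861}{55}$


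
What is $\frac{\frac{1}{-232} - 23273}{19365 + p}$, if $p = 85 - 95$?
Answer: $- \frac{5399337}{4490360} \approx -1.2024$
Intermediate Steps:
$p = -10$ ($p = 85 - 95 = -10$)
$\frac{\frac{1}{-232} - 23273}{19365 + p} = \frac{\frac{1}{-232} - 23273}{19365 - 10} = \frac{- \frac{1}{232} - 23273}{19355} = \left(- \frac{5399337}{232}\right) \frac{1}{19355} = - \frac{5399337}{4490360}$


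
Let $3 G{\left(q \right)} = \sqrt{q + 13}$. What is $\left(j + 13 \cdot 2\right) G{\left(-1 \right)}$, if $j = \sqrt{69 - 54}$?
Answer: $\frac{2 \sqrt{3} \left(26 + \sqrt{15}\right)}{3} \approx 34.494$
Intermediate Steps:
$G{\left(q \right)} = \frac{\sqrt{13 + q}}{3}$ ($G{\left(q \right)} = \frac{\sqrt{q + 13}}{3} = \frac{\sqrt{13 + q}}{3}$)
$j = \sqrt{15} \approx 3.873$
$\left(j + 13 \cdot 2\right) G{\left(-1 \right)} = \left(\sqrt{15} + 13 \cdot 2\right) \frac{\sqrt{13 - 1}}{3} = \left(\sqrt{15} + 26\right) \frac{\sqrt{12}}{3} = \left(26 + \sqrt{15}\right) \frac{2 \sqrt{3}}{3} = \frac{2 \sqrt{3} \left(26 + \sqrt{15}\right)}{3}$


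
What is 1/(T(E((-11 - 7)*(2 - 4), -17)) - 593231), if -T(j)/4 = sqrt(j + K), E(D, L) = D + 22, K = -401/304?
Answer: -11271389/6686537350628 + sqrt(327389)/6686537350628 ≈ -1.6856e-6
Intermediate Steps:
K = -401/304 (K = -401*1/304 = -401/304 ≈ -1.3191)
E(D, L) = 22 + D
T(j) = -4*sqrt(-401/304 + j) (T(j) = -4*sqrt(j - 401/304) = -4*sqrt(-401/304 + j))
1/(T(E((-11 - 7)*(2 - 4), -17)) - 593231) = 1/(-sqrt(-7619 + 5776*(22 + (-11 - 7)*(2 - 4)))/19 - 593231) = 1/(-sqrt(-7619 + 5776*(22 - 18*(-2)))/19 - 593231) = 1/(-sqrt(-7619 + 5776*(22 + 36))/19 - 593231) = 1/(-sqrt(-7619 + 5776*58)/19 - 593231) = 1/(-sqrt(-7619 + 335008)/19 - 593231) = 1/(-sqrt(327389)/19 - 593231) = 1/(-593231 - sqrt(327389)/19)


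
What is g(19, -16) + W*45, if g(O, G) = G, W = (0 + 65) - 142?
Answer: -3481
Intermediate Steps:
W = -77 (W = 65 - 142 = -77)
g(19, -16) + W*45 = -16 - 77*45 = -16 - 3465 = -3481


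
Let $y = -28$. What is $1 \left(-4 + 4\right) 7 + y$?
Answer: $-28$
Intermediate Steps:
$1 \left(-4 + 4\right) 7 + y = 1 \left(-4 + 4\right) 7 - 28 = 1 \cdot 0 \cdot 7 - 28 = 0 \cdot 7 - 28 = 0 - 28 = -28$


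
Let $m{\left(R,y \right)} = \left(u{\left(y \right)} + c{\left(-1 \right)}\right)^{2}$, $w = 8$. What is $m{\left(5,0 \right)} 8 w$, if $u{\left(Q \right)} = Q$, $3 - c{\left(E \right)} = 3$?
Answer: $0$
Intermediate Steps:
$c{\left(E \right)} = 0$ ($c{\left(E \right)} = 3 - 3 = 0$)
$m{\left(R,y \right)} = y^{2}$ ($m{\left(R,y \right)} = \left(y + 0\right)^{2} = y^{2}$)
$m{\left(5,0 \right)} 8 w = 0^{2} \cdot 8 \cdot 8 = 0 \cdot 8 \cdot 8 = 0 \cdot 8 = 0$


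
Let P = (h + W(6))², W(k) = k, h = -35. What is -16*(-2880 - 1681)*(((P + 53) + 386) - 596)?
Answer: 49915584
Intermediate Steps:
P = 841 (P = (-35 + 6)² = (-29)² = 841)
-16*(-2880 - 1681)*(((P + 53) + 386) - 596) = -16*(-2880 - 1681)*(((841 + 53) + 386) - 596) = -(-72976)*((894 + 386) - 596) = -(-72976)*(1280 - 596) = -(-72976)*684 = -16*(-3119724) = 49915584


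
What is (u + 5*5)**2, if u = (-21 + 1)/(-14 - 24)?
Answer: 235225/361 ≈ 651.59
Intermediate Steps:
u = 10/19 (u = -20/(-38) = -20*(-1/38) = 10/19 ≈ 0.52632)
(u + 5*5)**2 = (10/19 + 5*5)**2 = (10/19 + 25)**2 = (485/19)**2 = 235225/361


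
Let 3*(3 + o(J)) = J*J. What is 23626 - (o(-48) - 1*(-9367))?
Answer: 13494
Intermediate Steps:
o(J) = -3 + J²/3 (o(J) = -3 + (J*J)/3 = -3 + J²/3)
23626 - (o(-48) - 1*(-9367)) = 23626 - ((-3 + (⅓)*(-48)²) - 1*(-9367)) = 23626 - ((-3 + (⅓)*2304) + 9367) = 23626 - ((-3 + 768) + 9367) = 23626 - (765 + 9367) = 23626 - 1*10132 = 23626 - 10132 = 13494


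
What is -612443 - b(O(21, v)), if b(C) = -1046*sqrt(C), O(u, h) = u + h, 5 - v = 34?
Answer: -612443 + 2092*I*sqrt(2) ≈ -6.1244e+5 + 2958.5*I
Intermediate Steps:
v = -29 (v = 5 - 1*34 = 5 - 34 = -29)
O(u, h) = h + u
-612443 - b(O(21, v)) = -612443 - (-1046)*sqrt(-29 + 21) = -612443 - (-1046)*sqrt(-8) = -612443 - (-1046)*2*I*sqrt(2) = -612443 - (-2092)*I*sqrt(2) = -612443 + 2092*I*sqrt(2)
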